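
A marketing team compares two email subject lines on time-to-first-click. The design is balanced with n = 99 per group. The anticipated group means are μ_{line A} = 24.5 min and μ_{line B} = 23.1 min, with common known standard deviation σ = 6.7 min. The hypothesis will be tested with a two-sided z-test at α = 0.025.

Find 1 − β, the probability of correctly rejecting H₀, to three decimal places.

Power ≈ 0.220

Standardized effect: d = |μ_{line A} − μ_{line B}| / σ = |24.5 − 23.1| / 6.7 = 0.2090
Noncentrality parameter: λ = d·√(n/2) = 0.2090 × √(99/2) = 1.4701
Critical value for a two-sided test at α = 0.025: z_{α/2} = 2.241.
Power = Φ(λ − 2.241) + Φ(−λ − 2.241) = Φ(-0.771) + Φ(-3.712) = 0.2203 + 0.0001 = 0.2204.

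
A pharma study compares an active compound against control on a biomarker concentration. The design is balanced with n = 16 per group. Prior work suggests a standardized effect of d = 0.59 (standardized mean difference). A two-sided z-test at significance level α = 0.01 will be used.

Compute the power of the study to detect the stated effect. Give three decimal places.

Noncentrality parameter: δ = d·√(n/2) = 0.59 × √(16/2) = 1.6688
Critical value for a two-sided test at α = 0.01: z_{α/2} = 2.576.
Power = Φ(δ − 2.576) + Φ(−δ − 2.576) = Φ(-0.907) + Φ(-4.245) = 0.1822 + 0.0000 = 0.1822.

Power ≈ 0.182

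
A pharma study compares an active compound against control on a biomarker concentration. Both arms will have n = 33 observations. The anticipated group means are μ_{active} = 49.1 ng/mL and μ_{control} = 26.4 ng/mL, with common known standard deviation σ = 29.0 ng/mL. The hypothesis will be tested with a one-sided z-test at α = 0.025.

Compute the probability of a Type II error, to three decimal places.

Standardized effect: d = |μ_{active} − μ_{control}| / σ = |49.1 − 26.4| / 29.0 = 0.7828
Noncentrality parameter: δ = d·√(n/2) = 0.7828 × √(33/2) = 3.1796
One-sided α = 0.025 → critical value z_{0.025} = 1.960.
Power = Φ(δ − 1.960) = Φ(1.220) = 0.8887.
Type II error: β = 1 − power = 1 − 0.8887 = 0.1113.

β ≈ 0.111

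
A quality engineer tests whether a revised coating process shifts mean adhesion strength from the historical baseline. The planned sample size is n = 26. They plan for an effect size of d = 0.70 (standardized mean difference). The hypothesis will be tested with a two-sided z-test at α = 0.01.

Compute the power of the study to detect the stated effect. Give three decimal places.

Power ≈ 0.840

Noncentrality parameter: λ = d·√n = 0.70 × √26 = 3.5693
Two-sided α = 0.01 → critical value z_{0.005} = 2.576.
Power = Φ(λ − 2.576) + Φ(−λ − 2.576) = Φ(0.993) + Φ(-6.145) = 0.8398 + 0.0000 = 0.8398.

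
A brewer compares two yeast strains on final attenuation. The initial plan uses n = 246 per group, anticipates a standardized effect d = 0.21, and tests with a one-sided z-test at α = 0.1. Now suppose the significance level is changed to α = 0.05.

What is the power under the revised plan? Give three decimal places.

Power ≈ 0.753

δ = d·√(n/2) = 0.21 × √(246/2) = 2.3290 (unchanged). New critical value: z_{0.05} = 1.645.
Revised power = P(Z > 1.645 − δ) = Φ(0.684) = 0.7531.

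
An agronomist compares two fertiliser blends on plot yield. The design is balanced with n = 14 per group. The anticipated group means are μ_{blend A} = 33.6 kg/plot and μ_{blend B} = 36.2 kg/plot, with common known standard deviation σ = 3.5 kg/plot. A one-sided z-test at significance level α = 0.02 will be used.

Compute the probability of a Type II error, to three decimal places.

Standardized effect: d = |μ_{blend A} − μ_{blend B}| / σ = |33.6 − 36.2| / 3.5 = 0.7429
Noncentrality parameter: δ = d·√(n/2) = 0.7429 × √(14/2) = 1.9654
Critical value for a one-sided test at α = 0.02: z_α = 2.054.
Power = Φ(δ − 2.054) = Φ(-0.088) = 0.4648.
Type II error: β = 1 − power = 1 − 0.4648 = 0.5352.

β ≈ 0.535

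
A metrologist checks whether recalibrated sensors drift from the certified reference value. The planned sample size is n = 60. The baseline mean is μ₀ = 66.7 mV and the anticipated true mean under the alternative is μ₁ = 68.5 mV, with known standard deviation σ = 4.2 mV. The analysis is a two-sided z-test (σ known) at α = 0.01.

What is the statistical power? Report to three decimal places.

Power ≈ 0.772

Standardized effect: d = |μ₁ − μ₀| / σ = |68.5 − 66.7| / 4.2 = 0.4286
Noncentrality parameter: δ = d·√n = 0.4286 × √60 = 3.3197
Critical value for a two-sided test at α = 0.01: z_{α/2} = 2.576.
Power = Φ(δ − 2.576) + Φ(−δ − 2.576) = Φ(0.744) + Φ(-5.896) = 0.7715 + 0.0000 = 0.7715.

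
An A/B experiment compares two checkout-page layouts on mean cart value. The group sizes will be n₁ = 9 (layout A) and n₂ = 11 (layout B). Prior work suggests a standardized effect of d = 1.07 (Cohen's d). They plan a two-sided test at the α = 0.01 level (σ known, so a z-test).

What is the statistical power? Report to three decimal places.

Noncentrality parameter: δ = d / √(1/n₁ + 1/n₂) = 1.07 / √(1/9 + 1/11) = 2.3806
Critical value for a two-sided test at α = 0.01: z_{α/2} = 2.576.
Power = Φ(δ − 2.576) + Φ(−δ − 2.576) = Φ(-0.195) + Φ(-4.956) = 0.4226 + 0.0000 = 0.4226.

Power ≈ 0.423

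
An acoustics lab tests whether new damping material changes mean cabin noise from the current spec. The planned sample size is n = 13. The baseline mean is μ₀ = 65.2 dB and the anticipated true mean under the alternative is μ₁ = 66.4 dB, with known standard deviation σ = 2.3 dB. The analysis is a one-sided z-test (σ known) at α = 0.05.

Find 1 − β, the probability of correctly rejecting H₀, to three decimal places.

Power ≈ 0.593

Standardized effect: d = |μ₁ − μ₀| / σ = |66.4 − 65.2| / 2.3 = 0.5217
Noncentrality parameter: δ = d·√n = 0.5217 × √13 = 1.8812
One-sided α = 0.05 → critical value z_{0.05} = 1.645.
Power = P(Z > 1.645 − δ) = Φ(0.236) = 0.5934.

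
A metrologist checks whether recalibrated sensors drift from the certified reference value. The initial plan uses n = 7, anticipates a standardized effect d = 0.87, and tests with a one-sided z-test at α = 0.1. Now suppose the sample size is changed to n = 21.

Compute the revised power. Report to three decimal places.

Power ≈ 0.997

With n = 21: δ = d·√n = 0.87 × √21 = 3.9868. Critical value z_{0.1} = 1.282.
Revised power = Φ(δ − 1.282) = Φ(2.705) = 0.9966.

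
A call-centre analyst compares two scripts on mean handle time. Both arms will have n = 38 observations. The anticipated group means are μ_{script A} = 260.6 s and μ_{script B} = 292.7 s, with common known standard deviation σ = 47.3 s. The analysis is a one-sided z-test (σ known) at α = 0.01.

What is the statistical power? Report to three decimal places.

Power ≈ 0.736

Standardized effect: d = |μ_{script A} − μ_{script B}| / σ = |260.6 − 292.7| / 47.3 = 0.6786
Noncentrality parameter: δ = d·√(n/2) = 0.6786 × √(38/2) = 2.9582
One-sided α = 0.01 → critical value z_{0.01} = 2.326.
Power = P(Z > 2.326 − δ) = Φ(0.632) = 0.7362.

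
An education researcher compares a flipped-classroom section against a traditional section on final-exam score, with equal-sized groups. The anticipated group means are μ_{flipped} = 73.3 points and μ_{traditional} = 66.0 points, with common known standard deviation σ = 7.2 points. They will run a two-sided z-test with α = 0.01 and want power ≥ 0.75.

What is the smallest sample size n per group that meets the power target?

Standardized effect: d = |μ_{flipped} − μ_{traditional}| / σ = |73.3 − 66.0| / 7.2 = 1.0139
Set Φ(δ − 2.576) = 0.75; then δ − 2.576 = Φ⁻¹(0.75) = 0.674, giving δ = 3.250.
(The Φ(−δ − z_{α/2}) term is vanishingly small for δ > 0 and is dropped in the standard sample-size formula.)
δ = d·√(n/2) ⇒ n = 2(δ/d)² = 2 × (3.250 / 1.0139)² = 20.55.
Rounding up, n = 21 per group.

n = 21 per group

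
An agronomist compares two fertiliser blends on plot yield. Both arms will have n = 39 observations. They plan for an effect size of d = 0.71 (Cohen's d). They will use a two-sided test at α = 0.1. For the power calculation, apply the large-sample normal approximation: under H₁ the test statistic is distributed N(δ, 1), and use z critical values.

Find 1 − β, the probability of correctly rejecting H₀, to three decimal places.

Noncentrality parameter: δ = d·√(n/2) = 0.71 × √(39/2) = 3.1353
Critical value for a two-sided test at α = 0.1: z_{α/2} = 1.645.
Power = Φ(δ − 1.645) + Φ(−δ − 1.645) = Φ(1.490) + Φ(-4.780) = 0.9319 + 0.0000 = 0.9319.

Power ≈ 0.932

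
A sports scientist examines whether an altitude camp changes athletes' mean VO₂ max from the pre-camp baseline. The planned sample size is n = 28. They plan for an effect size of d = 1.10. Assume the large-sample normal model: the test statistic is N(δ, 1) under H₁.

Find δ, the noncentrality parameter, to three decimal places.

δ = d·√n = 1.10 × √28 = 5.8207

δ ≈ 5.821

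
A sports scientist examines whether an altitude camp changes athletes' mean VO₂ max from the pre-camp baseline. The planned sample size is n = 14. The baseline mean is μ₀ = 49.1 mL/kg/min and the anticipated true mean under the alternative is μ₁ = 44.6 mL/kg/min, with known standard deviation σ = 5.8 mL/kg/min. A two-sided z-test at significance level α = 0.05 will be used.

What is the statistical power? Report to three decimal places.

Standardized effect: d = |μ₁ − μ₀| / σ = |44.6 − 49.1| / 5.8 = 0.7759
Noncentrality parameter: δ = d·√n = 0.7759 × √14 = 2.9030
Critical value for a two-sided test at α = 0.05: z_{α/2} = 1.960.
Power = Φ(δ − 1.960) + Φ(−δ − 1.960) = Φ(0.943) + Φ(-4.863) = 0.8272 + 0.0000 = 0.8272.

Power ≈ 0.827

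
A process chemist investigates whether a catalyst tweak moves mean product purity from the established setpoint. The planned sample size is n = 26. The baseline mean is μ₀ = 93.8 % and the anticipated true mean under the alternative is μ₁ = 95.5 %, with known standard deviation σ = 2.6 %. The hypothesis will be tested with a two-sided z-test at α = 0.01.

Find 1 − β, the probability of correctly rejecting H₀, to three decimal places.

Power ≈ 0.776

Standardized effect: d = |μ₁ − μ₀| / σ = |95.5 − 93.8| / 2.6 = 0.6538
Noncentrality parameter: δ = d·√n = 0.6538 × √26 = 3.3340
Two-sided α = 0.01 → critical value z_{0.005} = 2.576.
Power = Φ(δ − 2.576) + Φ(−δ − 2.576) = Φ(0.758) + Φ(-5.910) = 0.7758 + 0.0000 = 0.7758.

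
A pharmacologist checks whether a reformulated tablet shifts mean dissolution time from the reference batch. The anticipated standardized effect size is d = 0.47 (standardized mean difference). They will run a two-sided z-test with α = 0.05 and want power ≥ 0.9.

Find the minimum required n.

n = 48

Set Φ(δ − 1.960) = 0.9; then δ − 1.960 = Φ⁻¹(0.9) = 1.282, giving δ = 3.242.
(For δ > 0 the lower-tail rejection region contributes negligibly to power, so the one-term inversion is standard.)
δ = d·√n ⇒ n = (δ/d)² = (3.242 / 0.47)² = 47.57.
Round up to the next whole unit.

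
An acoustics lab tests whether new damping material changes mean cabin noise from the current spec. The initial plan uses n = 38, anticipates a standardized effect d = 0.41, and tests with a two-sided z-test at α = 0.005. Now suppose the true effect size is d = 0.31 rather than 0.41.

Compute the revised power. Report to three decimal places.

With d = 0.31: δ = d·√n = 0.31 × √38 = 1.9110. Critical value z_{0.0025} = 2.807.
Revised power = Φ(δ − 2.807) + Φ(−δ − 2.807) = Φ(-0.896) + Φ(-4.718) = 0.1851 + 0.0000 = 0.1851.

Power ≈ 0.185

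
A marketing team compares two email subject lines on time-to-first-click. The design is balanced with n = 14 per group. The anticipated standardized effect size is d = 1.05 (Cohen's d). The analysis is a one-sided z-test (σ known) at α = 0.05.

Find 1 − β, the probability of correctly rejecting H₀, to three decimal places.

Power ≈ 0.871

Noncentrality parameter: δ = d·√(n/2) = 1.05 × √(14/2) = 2.7780
One-sided α = 0.05 → critical value z_{0.05} = 1.645.
Power = Φ(δ − 1.645) = Φ(1.133) = 0.8714.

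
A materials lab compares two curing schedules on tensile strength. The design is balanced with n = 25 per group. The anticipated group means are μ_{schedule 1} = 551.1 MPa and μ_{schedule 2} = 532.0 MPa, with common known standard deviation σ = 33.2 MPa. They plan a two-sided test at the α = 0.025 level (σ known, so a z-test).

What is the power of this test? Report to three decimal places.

Power ≈ 0.418

Standardized effect: d = |μ_{schedule 1} − μ_{schedule 2}| / σ = |551.1 − 532.0| / 33.2 = 0.5753
Noncentrality parameter: δ = d·√(n/2) = 0.5753 × √(25/2) = 2.0340
Two-sided α = 0.025 → critical value z_{0.0125} = 2.241.
Power = Φ(δ − 2.241) + Φ(−δ − 2.241) = Φ(-0.207) + Φ(-4.275) = 0.4178 + 0.0000 = 0.4179.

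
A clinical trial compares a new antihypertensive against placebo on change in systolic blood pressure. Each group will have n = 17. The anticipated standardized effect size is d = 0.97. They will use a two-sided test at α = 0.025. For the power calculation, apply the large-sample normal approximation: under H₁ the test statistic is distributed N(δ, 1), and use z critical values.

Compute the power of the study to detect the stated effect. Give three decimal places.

Power ≈ 0.721

Noncentrality parameter: δ = d·√(n/2) = 0.97 × √(17/2) = 2.8280
Critical value for a two-sided test at α = 0.025: z_{α/2} = 2.241.
Power = Φ(δ − 2.241) + Φ(−δ − 2.241) = Φ(0.587) + Φ(-5.069) = 0.7213 + 0.0000 = 0.7213.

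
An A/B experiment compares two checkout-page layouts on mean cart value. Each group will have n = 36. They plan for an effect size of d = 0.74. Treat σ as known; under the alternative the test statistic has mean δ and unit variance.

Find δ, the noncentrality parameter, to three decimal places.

δ ≈ 3.140

The noncentrality parameter scales effect size by the design's sample-size factor: δ = d·√(n/2) = 0.74 × √(36/2) = 3.1396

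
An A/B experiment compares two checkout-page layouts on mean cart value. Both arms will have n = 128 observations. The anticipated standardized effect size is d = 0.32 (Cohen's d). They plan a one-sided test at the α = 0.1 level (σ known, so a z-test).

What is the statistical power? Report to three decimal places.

Power ≈ 0.899

Noncentrality parameter: δ = d·√(n/2) = 0.32 × √(128/2) = 2.5600
Critical value for a one-sided test at α = 0.1: z_α = 1.282.
Power = P(Z > 1.282 − δ) = Φ(1.278) = 0.8995.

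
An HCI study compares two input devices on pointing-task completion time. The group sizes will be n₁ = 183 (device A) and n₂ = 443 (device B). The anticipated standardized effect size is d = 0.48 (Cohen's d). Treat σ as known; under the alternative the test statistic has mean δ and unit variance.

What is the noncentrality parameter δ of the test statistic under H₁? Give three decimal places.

δ = d / √(1/n₁ + 1/n₂) = 0.48 / √(1/183 + 1/443) = 5.4624

δ ≈ 5.462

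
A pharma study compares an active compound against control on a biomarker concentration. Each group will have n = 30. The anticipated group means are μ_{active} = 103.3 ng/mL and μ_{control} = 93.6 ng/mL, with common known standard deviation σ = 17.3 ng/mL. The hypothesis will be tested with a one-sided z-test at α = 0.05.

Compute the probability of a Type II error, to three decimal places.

Standardized effect: d = |μ_{active} − μ_{control}| / σ = |103.3 − 93.6| / 17.3 = 0.5607
Noncentrality parameter: δ = d·√(n/2) = 0.5607 × √(30/2) = 2.1716
Critical value for a one-sided test at α = 0.05: z_α = 1.645.
Power = Φ(δ − 1.645) = Φ(0.527) = 0.7008.
Type II error: β = 1 − power = 1 − 0.7008 = 0.2992.

β ≈ 0.299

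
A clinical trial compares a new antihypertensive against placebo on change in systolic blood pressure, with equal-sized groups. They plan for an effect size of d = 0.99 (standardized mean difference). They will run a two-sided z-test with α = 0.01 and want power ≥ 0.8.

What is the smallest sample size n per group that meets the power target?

n = 24 per group

For power 0.8 need Φ(δ − z_{0.005}) = 0.8, so δ = z_{0.005} + z_{0.20} = 2.576 + 0.842 = 3.417.
(For δ > 0 the lower-tail rejection region contributes negligibly to power, so the one-term inversion is standard.)
δ = d·√(n/2) ⇒ n = 2(δ/d)² = 2 × (3.417 / 0.99)² = 23.83.
Rounding up, n = 24 per group.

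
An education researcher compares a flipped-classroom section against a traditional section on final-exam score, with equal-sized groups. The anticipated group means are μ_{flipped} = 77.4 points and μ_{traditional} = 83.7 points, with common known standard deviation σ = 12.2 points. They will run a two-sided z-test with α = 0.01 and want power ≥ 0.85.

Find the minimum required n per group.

Standardized effect: d = |μ_{flipped} − μ_{traditional}| / σ = |77.4 − 83.7| / 12.2 = 0.5164
Set Φ(δ − 2.576) = 0.85; then δ − 2.576 = Φ⁻¹(0.85) = 1.036, giving δ = 3.612.
(The Φ(−δ − z_{α/2}) term is vanishingly small for δ > 0 and is dropped in the standard sample-size formula.)
δ = d·√(n/2) ⇒ n = 2(δ/d)² = 2 × (3.612 / 0.5164)² = 97.86.
Round up to the next whole unit.

n = 98 per group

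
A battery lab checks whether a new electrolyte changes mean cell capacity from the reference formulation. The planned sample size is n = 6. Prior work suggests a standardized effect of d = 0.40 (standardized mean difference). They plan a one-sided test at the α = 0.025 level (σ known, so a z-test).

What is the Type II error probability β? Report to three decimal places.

Noncentrality parameter: δ = d·√n = 0.40 × √6 = 0.9798
One-sided α = 0.025 → critical value z_{0.025} = 1.960.
Power = Φ(δ − 1.960) = Φ(-0.980) = 0.1635.
Type II error: β = 1 − power = 1 − 0.1635 = 0.8365.

β ≈ 0.836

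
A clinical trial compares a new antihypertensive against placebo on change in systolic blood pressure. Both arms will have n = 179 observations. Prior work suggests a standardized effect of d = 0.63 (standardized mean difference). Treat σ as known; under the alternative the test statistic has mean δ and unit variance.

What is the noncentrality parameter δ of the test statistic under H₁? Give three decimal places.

δ = d·√(n/2) = 0.63 × √(179/2) = 5.9601

δ ≈ 5.960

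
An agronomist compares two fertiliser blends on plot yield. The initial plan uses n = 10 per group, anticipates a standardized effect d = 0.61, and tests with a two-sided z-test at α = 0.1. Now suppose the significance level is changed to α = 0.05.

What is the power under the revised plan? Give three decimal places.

δ = d·√(n/2) = 0.61 × √(10/2) = 1.3640 (unchanged). New critical value: z_{0.025} = 1.960.
Revised power = Φ(δ − 1.960) + Φ(−δ − 1.960) = Φ(-0.596) + Φ(-3.324) = 0.2756 + 0.0004 = 0.2760.

Power ≈ 0.276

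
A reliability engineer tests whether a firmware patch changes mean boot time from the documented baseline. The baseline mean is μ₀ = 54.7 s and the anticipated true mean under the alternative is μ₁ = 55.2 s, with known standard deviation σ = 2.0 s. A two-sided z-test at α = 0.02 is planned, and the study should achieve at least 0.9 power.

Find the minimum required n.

Standardized effect: d = |μ₁ − μ₀| / σ = |55.2 − 54.7| / 2.0 = 0.2500
Set Φ(δ − 2.326) = 0.9; then δ − 2.326 = Φ⁻¹(0.9) = 1.282, giving δ = 3.608.
(The Φ(−δ − z_{α/2}) term is vanishingly small for δ > 0 and is dropped in the standard sample-size formula.)
δ = d·√n ⇒ n = (δ/d)² = (3.608 / 0.2500)² = 208.27.
Round up to the next whole unit.

n = 209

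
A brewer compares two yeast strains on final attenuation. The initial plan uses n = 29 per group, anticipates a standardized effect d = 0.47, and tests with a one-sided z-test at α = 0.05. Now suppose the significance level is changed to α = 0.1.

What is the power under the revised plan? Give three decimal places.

δ = d·√(n/2) = 0.47 × √(29/2) = 1.7897 (unchanged). New critical value: z_{0.1} = 1.282.
Revised power = P(Z > 1.282 − δ) = Φ(0.508) = 0.6943.

Power ≈ 0.694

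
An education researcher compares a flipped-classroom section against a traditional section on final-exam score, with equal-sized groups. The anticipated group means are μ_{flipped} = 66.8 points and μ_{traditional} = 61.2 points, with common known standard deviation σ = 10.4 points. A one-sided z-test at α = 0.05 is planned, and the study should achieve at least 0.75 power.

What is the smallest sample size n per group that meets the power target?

Standardized effect: d = |μ_{flipped} − μ_{traditional}| / σ = |66.8 − 61.2| / 10.4 = 0.5385
Set Φ(δ − 1.645) = 0.75; then δ − 1.645 = Φ⁻¹(0.75) = 0.674, giving δ = 2.319.
δ = d·√(n/2) ⇒ n = 2(δ/d)² = 2 × (2.319 / 0.5385)² = 37.11.
Round up to the next whole unit.

n = 38 per group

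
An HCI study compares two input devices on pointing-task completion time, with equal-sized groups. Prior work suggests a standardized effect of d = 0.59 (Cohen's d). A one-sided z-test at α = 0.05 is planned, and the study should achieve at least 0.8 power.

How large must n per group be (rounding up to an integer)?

Set Φ(δ − 1.645) = 0.8; then δ − 1.645 = Φ⁻¹(0.8) = 0.842, giving δ = 2.486.
δ = d·√(n/2) ⇒ n = 2(δ/d)² = 2 × (2.486 / 0.59)² = 35.52.
Rounding up, n = 36 per group.

n = 36 per group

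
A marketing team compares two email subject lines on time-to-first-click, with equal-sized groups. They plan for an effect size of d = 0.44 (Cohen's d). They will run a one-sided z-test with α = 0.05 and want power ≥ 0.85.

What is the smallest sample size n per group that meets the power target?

n = 75 per group

Set Φ(δ − 1.645) = 0.85; then δ − 1.645 = Φ⁻¹(0.85) = 1.036, giving δ = 2.681.
δ = d·√(n/2) ⇒ n = 2(δ/d)² = 2 × (2.681 / 0.44)² = 74.27.
Rounding up, n = 75 per group.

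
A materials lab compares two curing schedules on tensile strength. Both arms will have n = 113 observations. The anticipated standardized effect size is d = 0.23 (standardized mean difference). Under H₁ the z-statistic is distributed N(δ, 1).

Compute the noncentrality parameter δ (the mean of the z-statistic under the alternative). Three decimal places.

δ ≈ 1.729

δ = d·√(n/2) = 0.23 × √(113/2) = 1.7288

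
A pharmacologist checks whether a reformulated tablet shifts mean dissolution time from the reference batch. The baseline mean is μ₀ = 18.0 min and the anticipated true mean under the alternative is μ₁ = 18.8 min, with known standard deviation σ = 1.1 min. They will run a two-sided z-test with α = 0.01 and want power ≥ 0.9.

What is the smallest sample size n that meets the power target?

n = 29

Standardized effect: d = |μ₁ − μ₀| / σ = |18.8 − 18.0| / 1.1 = 0.7273
Set Φ(δ − 2.576) = 0.9; then δ − 2.576 = Φ⁻¹(0.9) = 1.282, giving δ = 3.857.
(Ignoring the negligible lower-tail rejection probability gives the usual closed-form inversion.)
δ = d·√n ⇒ n = (δ/d)² = (3.857 / 0.7273)² = 28.13.
Rounding up, n = 29.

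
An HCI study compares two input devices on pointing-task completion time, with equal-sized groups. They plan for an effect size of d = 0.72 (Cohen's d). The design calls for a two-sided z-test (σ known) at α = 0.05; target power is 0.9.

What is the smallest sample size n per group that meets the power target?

For power 0.9 need Φ(δ − z_{0.025}) = 0.9, so δ = z_{0.025} + z_{0.10} = 1.960 + 1.282 = 3.242.
(For δ > 0 the lower-tail rejection region contributes negligibly to power, so the one-term inversion is standard.)
δ = d·√(n/2) ⇒ n = 2(δ/d)² = 2 × (3.242 / 0.72)² = 40.54.
Rounding up, n = 41 per group.

n = 41 per group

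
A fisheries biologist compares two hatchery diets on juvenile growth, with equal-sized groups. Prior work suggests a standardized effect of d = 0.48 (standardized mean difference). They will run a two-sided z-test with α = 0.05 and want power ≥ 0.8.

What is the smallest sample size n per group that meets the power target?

For power 0.8 need Φ(δ − z_{0.025}) = 0.8, so δ = z_{0.025} + z_{0.20} = 1.960 + 0.842 = 2.802.
(For δ > 0 the lower-tail rejection region contributes negligibly to power, so the one-term inversion is standard.)
δ = d·√(n/2) ⇒ n = 2(δ/d)² = 2 × (2.802 / 0.48)² = 68.13.
Rounding up, n = 69 per group.

n = 69 per group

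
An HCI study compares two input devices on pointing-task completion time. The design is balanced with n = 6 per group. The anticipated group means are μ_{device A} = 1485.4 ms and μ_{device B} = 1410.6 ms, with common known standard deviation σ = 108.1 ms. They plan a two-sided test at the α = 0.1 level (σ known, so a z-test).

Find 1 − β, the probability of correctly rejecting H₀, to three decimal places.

Power ≈ 0.330

Standardized effect: d = |μ_{device A} − μ_{device B}| / σ = |1485.4 − 1410.6| / 108.1 = 0.6920
Noncentrality parameter: λ = d·√(n/2) = 0.6920 × √(6/2) = 1.1985
Critical value for a two-sided test at α = 0.1: z_{α/2} = 1.645.
Power = Φ(λ − 1.645) + Φ(−λ − 1.645) = Φ(-0.446) + Φ(-2.843) = 0.3277 + 0.0022 = 0.3299.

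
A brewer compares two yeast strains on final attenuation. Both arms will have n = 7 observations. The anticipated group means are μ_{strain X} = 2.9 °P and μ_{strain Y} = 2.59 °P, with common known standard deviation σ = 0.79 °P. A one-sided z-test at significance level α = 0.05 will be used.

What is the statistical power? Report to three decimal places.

Standardized effect: d = |μ_{strain X} − μ_{strain Y}| / σ = |2.9 − 2.59| / 0.79 = 0.3924
Noncentrality parameter: δ = d·√(n/2) = 0.3924 × √(7/2) = 0.7341
Critical value for a one-sided test at α = 0.05: z_α = 1.645.
Power = P(Z > 1.645 − δ) = Φ(-0.911) = 0.1812.

Power ≈ 0.181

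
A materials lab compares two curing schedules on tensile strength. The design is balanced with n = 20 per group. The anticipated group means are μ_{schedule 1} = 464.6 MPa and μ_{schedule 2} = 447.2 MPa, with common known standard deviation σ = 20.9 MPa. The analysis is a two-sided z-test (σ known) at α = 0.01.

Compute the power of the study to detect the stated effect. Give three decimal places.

Standardized effect: d = |μ_{schedule 1} − μ_{schedule 2}| / σ = |464.6 − 447.2| / 20.9 = 0.8325
Noncentrality parameter: δ = d·√(n/2) = 0.8325 × √(20/2) = 2.6327
Two-sided α = 0.01 → critical value z_{0.005} = 2.576.
Power = Φ(δ − 2.576) + Φ(−δ − 2.576) = Φ(0.057) + Φ(-5.209) = 0.5227 + 0.0000 = 0.5227.

Power ≈ 0.523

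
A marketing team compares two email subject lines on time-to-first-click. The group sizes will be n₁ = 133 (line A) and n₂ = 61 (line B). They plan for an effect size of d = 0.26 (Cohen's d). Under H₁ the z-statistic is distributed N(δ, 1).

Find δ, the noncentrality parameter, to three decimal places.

δ ≈ 1.681

δ = d / √(1/n₁ + 1/n₂) = 0.26 / √(1/133 + 1/61) = 1.6814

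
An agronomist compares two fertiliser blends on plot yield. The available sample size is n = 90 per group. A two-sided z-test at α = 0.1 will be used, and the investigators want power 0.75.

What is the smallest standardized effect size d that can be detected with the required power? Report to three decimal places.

Need Φ(δ − 1.645) = 0.75, so δ = 1.645 + 0.674 = 2.319.
(The second rejection-region term Φ(−δ − z_{α/2}) is negligible and dropped.)
δ = d·√(n/2) ⇒ d = δ/√(n/2) = 2.319/√(90/2) = 0.3457.

d ≈ 0.346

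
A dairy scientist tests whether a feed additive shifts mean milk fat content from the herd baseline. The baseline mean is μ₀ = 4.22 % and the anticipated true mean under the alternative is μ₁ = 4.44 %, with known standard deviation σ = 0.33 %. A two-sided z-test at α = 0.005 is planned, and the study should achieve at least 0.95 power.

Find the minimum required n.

n = 45

Standardized effect: d = |μ₁ − μ₀| / σ = |4.44 − 4.22| / 0.33 = 0.6667
Set Φ(δ − 2.807) = 0.95; then δ − 2.807 = Φ⁻¹(0.95) = 1.645, giving δ = 4.452.
(Ignoring the negligible lower-tail rejection probability gives the usual closed-form inversion.)
δ = d·√n ⇒ n = (δ/d)² = (4.452 / 0.6667)² = 44.59.
Rounding up, n = 45.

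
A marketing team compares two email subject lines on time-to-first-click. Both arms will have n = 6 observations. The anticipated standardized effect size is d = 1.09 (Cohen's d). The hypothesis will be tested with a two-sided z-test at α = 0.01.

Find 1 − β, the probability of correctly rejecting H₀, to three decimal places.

Power ≈ 0.246

Noncentrality parameter: δ = d·√(n/2) = 1.09 × √(6/2) = 1.8879
Two-sided α = 0.01 → critical value z_{0.005} = 2.576.
Power = Φ(δ − 2.576) + Φ(−δ − 2.576) = Φ(-0.688) + Φ(-4.464) = 0.2458 + 0.0000 = 0.2458.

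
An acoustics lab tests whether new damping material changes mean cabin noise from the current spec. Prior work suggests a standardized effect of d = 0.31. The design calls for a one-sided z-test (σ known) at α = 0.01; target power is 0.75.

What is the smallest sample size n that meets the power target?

Set Φ(δ − 2.326) = 0.75; then δ − 2.326 = Φ⁻¹(0.75) = 0.674, giving δ = 3.001.
δ = d·√n ⇒ n = (δ/d)² = (3.001 / 0.31)² = 93.70.
Round up to the next whole unit.

n = 94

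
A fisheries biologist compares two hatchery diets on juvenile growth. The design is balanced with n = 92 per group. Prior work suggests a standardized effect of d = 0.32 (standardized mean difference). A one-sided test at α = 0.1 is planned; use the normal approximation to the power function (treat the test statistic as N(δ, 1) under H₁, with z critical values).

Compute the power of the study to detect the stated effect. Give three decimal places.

Power ≈ 0.813

Noncentrality parameter: δ = d·√(n/2) = 0.32 × √(92/2) = 2.1703
Critical value for a one-sided test at α = 0.1: z_α = 1.282.
Power = Φ(δ − 1.282) = Φ(0.889) = 0.8129.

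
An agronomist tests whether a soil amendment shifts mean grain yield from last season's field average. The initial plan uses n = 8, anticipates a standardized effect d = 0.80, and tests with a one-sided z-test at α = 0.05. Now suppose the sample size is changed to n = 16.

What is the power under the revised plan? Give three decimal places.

With n = 16: δ = d·√n = 0.80 × √16 = 3.2000. Critical value z_{0.05} = 1.645.
Revised power = Φ(δ − 1.645) = Φ(1.555) = 0.9400.

Power ≈ 0.940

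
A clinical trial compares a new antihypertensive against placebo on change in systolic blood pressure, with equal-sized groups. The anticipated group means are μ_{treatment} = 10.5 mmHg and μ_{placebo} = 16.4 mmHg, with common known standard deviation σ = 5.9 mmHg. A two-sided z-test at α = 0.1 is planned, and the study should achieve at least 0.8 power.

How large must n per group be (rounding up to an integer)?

n = 13 per group

Standardized effect: d = |μ_{treatment} − μ_{placebo}| / σ = |10.5 − 16.4| / 5.9 = 1.0000
Set Φ(δ − 1.645) = 0.8; then δ − 1.645 = Φ⁻¹(0.8) = 0.842, giving δ = 2.486.
(The Φ(−δ − z_{α/2}) term is vanishingly small for δ > 0 and is dropped in the standard sample-size formula.)
δ = d·√(n/2) ⇒ n = 2(δ/d)² = 2 × (2.486 / 1.0000)² = 12.37.
Round up to the next whole unit.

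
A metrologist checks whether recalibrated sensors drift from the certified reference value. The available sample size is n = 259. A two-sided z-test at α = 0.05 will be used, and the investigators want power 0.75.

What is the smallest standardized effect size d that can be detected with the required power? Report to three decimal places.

d ≈ 0.164

Required noncentrality: δ = z_{0.025} + z_{0.25} = 1.960 + 0.674 = 2.634.
(Lower-tail contribution to power is negligible for δ > 0.)
δ = d·√n ⇒ d = δ/√n = 2.634/√259 = 0.1637.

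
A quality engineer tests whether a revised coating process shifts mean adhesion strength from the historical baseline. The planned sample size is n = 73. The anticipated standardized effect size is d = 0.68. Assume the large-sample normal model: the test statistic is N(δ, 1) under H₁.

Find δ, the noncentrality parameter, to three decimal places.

δ ≈ 5.810

δ = d·√n = 0.68 × √73 = 5.8099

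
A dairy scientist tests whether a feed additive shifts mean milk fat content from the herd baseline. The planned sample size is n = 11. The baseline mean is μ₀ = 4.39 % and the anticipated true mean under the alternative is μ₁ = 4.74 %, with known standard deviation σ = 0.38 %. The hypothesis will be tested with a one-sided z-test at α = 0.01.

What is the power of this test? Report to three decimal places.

Power ≈ 0.767

Standardized effect: d = |μ₁ − μ₀| / σ = |4.74 − 4.39| / 0.38 = 0.9211
Noncentrality parameter: δ = d·√n = 0.9211 × √11 = 3.0548
Critical value for a one-sided test at α = 0.01: z_α = 2.326.
Power = P(Z > 2.326 − δ) = Φ(0.728) = 0.7668.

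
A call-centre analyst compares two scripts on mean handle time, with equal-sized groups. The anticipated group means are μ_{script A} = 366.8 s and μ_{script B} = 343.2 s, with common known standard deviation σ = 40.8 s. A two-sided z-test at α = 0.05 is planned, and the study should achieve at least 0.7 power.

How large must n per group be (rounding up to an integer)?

Standardized effect: d = |μ_{script A} − μ_{script B}| / σ = |366.8 − 343.2| / 40.8 = 0.5784
For power 0.7 need Φ(δ − z_{0.025}) = 0.7, so δ = z_{0.025} + z_{0.30} = 1.960 + 0.524 = 2.484.
(Ignoring the negligible lower-tail rejection probability gives the usual closed-form inversion.)
δ = d·√(n/2) ⇒ n = 2(δ/d)² = 2 × (2.484 / 0.5784)² = 36.89.
Round up to the next whole unit.

n = 37 per group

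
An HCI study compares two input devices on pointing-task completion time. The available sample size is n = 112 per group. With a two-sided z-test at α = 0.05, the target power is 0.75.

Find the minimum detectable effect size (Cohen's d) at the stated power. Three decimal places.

Required noncentrality: δ = z_{0.025} + z_{0.25} = 1.960 + 0.674 = 2.634.
(The second rejection-region term Φ(−δ − z_{α/2}) is negligible and dropped.)
δ = d·√(n/2) ⇒ d = δ/√(n/2) = 2.634/√(112/2) = 0.3520.

d ≈ 0.352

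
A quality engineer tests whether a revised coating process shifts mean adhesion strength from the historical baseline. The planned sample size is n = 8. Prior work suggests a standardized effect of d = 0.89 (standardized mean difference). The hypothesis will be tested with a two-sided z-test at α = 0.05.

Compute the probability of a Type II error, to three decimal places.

Noncentrality parameter: δ = d·√n = 0.89 × √8 = 2.5173
Two-sided α = 0.05 → critical value z_{0.025} = 1.960.
Power = Φ(δ − 1.960) + Φ(−δ − 1.960) = Φ(0.557) + Φ(-4.477) = 0.7114 + 0.0000 = 0.7114.
Type II error: β = 1 − power = 1 − 0.7114 = 0.2886.

β ≈ 0.289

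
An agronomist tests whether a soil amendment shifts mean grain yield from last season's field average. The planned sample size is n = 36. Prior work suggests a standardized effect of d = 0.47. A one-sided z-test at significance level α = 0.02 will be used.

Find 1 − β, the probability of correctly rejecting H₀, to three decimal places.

Noncentrality parameter: δ = d·√n = 0.47 × √36 = 2.8200
One-sided α = 0.02 → critical value z_{0.02} = 2.054.
Power = P(Z > 2.054 − δ) = Φ(0.766) = 0.7782.

Power ≈ 0.778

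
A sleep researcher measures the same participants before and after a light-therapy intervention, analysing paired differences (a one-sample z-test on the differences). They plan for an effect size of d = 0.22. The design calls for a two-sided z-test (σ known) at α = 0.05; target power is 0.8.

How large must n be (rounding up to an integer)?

For power 0.8 need Φ(δ − z_{0.025}) = 0.8, so δ = z_{0.025} + z_{0.20} = 1.960 + 0.842 = 2.802.
(For δ > 0 the lower-tail rejection region contributes negligibly to power, so the one-term inversion is standard.)
δ = d·√n ⇒ n = (δ/d)² = (2.802 / 0.22)² = 162.17.
Rounding up, n = 163.

n = 163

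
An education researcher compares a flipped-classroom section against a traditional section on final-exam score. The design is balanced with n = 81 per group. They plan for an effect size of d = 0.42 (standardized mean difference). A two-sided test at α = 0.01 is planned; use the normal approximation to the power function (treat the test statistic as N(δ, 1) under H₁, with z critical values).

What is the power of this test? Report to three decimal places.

Power ≈ 0.539

Noncentrality parameter: δ = d·√(n/2) = 0.42 × √(81/2) = 2.6729
Two-sided α = 0.01 → critical value z_{0.005} = 2.576.
Power = Φ(δ − 2.576) + Φ(−δ − 2.576) = Φ(0.097) + Φ(-5.249) = 0.5387 + 0.0000 = 0.5387.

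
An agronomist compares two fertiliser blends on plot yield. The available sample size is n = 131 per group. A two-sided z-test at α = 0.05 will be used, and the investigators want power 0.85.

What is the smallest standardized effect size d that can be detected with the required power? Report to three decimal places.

Need Φ(δ − 1.960) = 0.85, so δ = 1.960 + 1.036 = 2.996.
(Lower-tail contribution to power is negligible for δ > 0.)
δ = d·√(n/2) ⇒ d = δ/√(n/2) = 2.996/√(131/2) = 0.3702.

d ≈ 0.370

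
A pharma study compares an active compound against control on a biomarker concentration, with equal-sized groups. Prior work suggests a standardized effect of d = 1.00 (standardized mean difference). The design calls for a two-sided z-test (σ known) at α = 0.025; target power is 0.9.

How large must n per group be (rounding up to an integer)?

n = 25 per group

For power 0.9 need Φ(δ − z_{0.0125}) = 0.9, so δ = z_{0.0125} + z_{0.10} = 2.241 + 1.282 = 3.523.
(The Φ(−δ − z_{α/2}) term is vanishingly small for δ > 0 and is dropped in the standard sample-size formula.)
δ = d·√(n/2) ⇒ n = 2(δ/d)² = 2 × (3.523 / 1.00)² = 24.82.
Round up to the next whole unit.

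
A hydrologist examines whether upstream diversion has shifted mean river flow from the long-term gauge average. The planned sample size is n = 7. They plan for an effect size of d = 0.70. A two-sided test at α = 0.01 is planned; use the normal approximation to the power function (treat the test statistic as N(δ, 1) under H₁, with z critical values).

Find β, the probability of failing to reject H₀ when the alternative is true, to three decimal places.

Noncentrality parameter: δ = d·√n = 0.70 × √7 = 1.8520
Two-sided α = 0.01 → critical value z_{0.005} = 2.576.
Power = Φ(δ − 2.576) + Φ(−δ − 2.576) = Φ(-0.724) + Φ(-4.428) = 0.2346 + 0.0000 = 0.2346.
Type II error: β = 1 − power = 1 − 0.2346 = 0.7654.

β ≈ 0.765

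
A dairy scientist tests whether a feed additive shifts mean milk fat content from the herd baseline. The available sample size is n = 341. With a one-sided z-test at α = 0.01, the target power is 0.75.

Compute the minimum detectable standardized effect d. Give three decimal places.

d ≈ 0.163

Required noncentrality: δ = z_{0.01} + z_{0.25} = 2.326 + 0.674 = 3.001.
δ = d·√n ⇒ d = δ/√n = 3.001/√341 = 0.1625.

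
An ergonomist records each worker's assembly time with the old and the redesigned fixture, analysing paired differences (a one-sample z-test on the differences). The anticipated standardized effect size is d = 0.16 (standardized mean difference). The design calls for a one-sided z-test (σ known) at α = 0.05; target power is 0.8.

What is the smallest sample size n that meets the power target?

n = 242

For power 0.8 need Φ(δ − z_{0.05}) = 0.8, so δ = z_{0.05} + z_{0.20} = 1.645 + 0.842 = 2.486.
δ = d·√n ⇒ n = (δ/d)² = (2.486 / 0.16)² = 241.51.
Rounding up, n = 242.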